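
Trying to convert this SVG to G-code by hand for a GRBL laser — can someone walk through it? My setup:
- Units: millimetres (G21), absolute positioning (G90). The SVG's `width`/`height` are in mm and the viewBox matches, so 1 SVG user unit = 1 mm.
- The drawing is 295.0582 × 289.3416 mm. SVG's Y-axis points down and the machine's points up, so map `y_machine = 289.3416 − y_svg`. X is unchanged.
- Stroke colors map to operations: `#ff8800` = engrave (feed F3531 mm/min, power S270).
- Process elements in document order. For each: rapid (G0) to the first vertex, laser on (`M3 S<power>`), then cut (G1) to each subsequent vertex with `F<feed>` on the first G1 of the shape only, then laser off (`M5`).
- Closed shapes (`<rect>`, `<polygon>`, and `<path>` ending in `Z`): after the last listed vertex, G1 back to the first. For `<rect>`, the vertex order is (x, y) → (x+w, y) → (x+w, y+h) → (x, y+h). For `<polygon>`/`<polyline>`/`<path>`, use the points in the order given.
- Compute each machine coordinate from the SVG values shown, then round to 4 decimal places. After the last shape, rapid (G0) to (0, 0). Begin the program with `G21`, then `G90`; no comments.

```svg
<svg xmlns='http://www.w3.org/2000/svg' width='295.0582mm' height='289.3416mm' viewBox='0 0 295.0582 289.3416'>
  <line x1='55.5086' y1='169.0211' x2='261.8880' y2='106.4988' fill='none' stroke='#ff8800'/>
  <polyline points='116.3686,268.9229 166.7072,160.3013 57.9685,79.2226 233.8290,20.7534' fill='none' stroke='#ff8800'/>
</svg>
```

viewBox `0 0 295.0582 289.3416` with mm width/height → 1 unit = 1 mm. Flip: y_m = 289.3416 − y_svg.

**Shape 1** — `<line>` line segment, stroke `#ff8800` → engrave (S270, F3531). Machine vertices: (55.5086,120.3205) → (261.8880,182.8428). Open path.

**Shape 2** — `<polyline>` open polyline, stroke `#ff8800` → engrave (S270, F3531). Machine vertices: (116.3686,20.4187) → (166.7072,129.0403) → (57.9685,210.1190) → (233.8290,268.5882). Open path.

G21
G90
G0 X55.5086 Y120.3205
M3 S270
G1 X261.8880 Y182.8428 F3531
M5
G0 X116.3686 Y20.4187
M3 S270
G1 X166.7072 Y129.0403 F3531
G1 X57.9685 Y210.1190
G1 X233.8290 Y268.5882
M5
G0 X0.0000 Y0.0000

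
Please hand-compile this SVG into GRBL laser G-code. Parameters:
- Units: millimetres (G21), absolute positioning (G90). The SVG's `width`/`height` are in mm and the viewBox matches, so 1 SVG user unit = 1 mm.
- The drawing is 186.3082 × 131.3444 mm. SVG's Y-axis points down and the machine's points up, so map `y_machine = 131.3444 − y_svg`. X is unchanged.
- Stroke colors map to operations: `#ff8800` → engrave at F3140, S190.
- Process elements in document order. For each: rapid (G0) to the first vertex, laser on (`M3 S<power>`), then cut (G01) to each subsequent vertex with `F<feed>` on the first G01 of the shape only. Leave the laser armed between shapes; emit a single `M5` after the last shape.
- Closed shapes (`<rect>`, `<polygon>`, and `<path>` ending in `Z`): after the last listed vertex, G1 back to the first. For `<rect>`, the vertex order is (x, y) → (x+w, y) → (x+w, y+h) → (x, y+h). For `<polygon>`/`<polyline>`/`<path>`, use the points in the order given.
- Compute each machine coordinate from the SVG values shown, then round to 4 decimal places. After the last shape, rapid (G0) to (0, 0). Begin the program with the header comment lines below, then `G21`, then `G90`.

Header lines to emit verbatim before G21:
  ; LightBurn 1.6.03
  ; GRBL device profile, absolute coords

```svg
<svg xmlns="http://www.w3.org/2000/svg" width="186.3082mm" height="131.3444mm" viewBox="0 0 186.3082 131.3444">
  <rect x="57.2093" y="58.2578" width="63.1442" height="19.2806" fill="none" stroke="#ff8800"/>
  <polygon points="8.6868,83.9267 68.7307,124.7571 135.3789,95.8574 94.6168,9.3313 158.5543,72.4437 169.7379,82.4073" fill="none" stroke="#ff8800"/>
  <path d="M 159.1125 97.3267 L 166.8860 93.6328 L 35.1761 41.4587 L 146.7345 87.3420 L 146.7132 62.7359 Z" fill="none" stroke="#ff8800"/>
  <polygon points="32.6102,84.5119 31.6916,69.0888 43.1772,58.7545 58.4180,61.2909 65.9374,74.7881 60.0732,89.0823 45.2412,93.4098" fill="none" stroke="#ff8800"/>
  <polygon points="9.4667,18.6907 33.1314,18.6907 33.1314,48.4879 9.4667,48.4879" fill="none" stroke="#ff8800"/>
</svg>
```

; LightBurn 1.6.03
; GRBL device profile, absolute coords
G21
G90
G0 X57.2093 Y73.0866
M3 S190
G01 X120.3535 Y73.0866 F3140
G01 X120.3535 Y53.8060
G01 X57.2093 Y53.8060
G01 X57.2093 Y73.0866
G0 X8.6868 Y47.4177
M3 S190
G01 X68.7307 Y6.5873 F3140
G01 X135.3789 Y35.4870
G01 X94.6168 Y122.0131
G01 X158.5543 Y58.9007
G01 X169.7379 Y48.9371
G01 X8.6868 Y47.4177
G0 X159.1125 Y34.0177
M3 S190
G01 X166.8860 Y37.7116 F3140
G01 X35.1761 Y89.8857
G01 X146.7345 Y44.0024
G01 X146.7132 Y68.6085
G01 X159.1125 Y34.0177
G0 X32.6102 Y46.8325
M3 S190
G01 X31.6916 Y62.2556 F3140
G01 X43.1772 Y72.5899
G01 X58.4180 Y70.0535
G01 X65.9374 Y56.5563
G01 X60.0732 Y42.2621
G01 X45.2412 Y37.9346
G01 X32.6102 Y46.8325
G0 X9.4667 Y112.6537
M3 S190
G01 X33.1314 Y112.6537 F3140
G01 X33.1314 Y82.8565
G01 X9.4667 Y82.8565
G01 X9.4667 Y112.6537
M5
G0 X0.0000 Y0.0000

viewBox `0 0 186.3082 131.3444` with mm width/height → 1 unit = 1 mm. Flip: y_m = 131.3444 − y_svg.

**Shape 1** — `<rect>` rectangle, stroke `#ff8800` → engrave (S190, F3140). Machine vertices: (57.2093,73.0866) → (120.3535,73.0866) → (120.3535,53.8060) → (57.2093,53.8060) → (57.2093,73.0866). Closed: final G1 returns to the first vertex.

**Shape 2** — `<polygon>` closed polygon, stroke `#ff8800` → engrave (S190, F3140). Machine vertices: (8.6868,47.4177) → (68.7307,6.5873) → (135.3789,35.4870) → (94.6168,122.0131) → (158.5543,58.9007) → (169.7379,48.9371) → (8.6868,47.4177). Closed: final G1 returns to the first vertex.

**Shape 3** — `<path>` closed polygon, stroke `#ff8800` → engrave (S190, F3140). Machine vertices: (159.1125,34.0177) → (166.8860,37.7116) → (35.1761,89.8857) → (146.7345,44.0024) → (146.7132,68.6085) → (159.1125,34.0177). Closed: final G1 returns to the first vertex.

**Shape 4** — `<polygon>` regular polygon, stroke `#ff8800` → engrave (S190, F3140). Machine vertices: (32.6102,46.8325) → (31.6916,62.2556) → (43.1772,72.5899) → (58.4180,70.0535) → (65.9374,56.5563) → (60.0732,42.2621) → (45.2412,37.9346) → (32.6102,46.8325). Closed: final G1 returns to the first vertex.

**Shape 5** — `<polygon>` rectangle, stroke `#ff8800` → engrave (S190, F3140). Machine vertices: (9.4667,112.6537) → (33.1314,112.6537) → (33.1314,82.8565) → (9.4667,82.8565) → (9.4667,112.6537). Closed: final G1 returns to the first vertex.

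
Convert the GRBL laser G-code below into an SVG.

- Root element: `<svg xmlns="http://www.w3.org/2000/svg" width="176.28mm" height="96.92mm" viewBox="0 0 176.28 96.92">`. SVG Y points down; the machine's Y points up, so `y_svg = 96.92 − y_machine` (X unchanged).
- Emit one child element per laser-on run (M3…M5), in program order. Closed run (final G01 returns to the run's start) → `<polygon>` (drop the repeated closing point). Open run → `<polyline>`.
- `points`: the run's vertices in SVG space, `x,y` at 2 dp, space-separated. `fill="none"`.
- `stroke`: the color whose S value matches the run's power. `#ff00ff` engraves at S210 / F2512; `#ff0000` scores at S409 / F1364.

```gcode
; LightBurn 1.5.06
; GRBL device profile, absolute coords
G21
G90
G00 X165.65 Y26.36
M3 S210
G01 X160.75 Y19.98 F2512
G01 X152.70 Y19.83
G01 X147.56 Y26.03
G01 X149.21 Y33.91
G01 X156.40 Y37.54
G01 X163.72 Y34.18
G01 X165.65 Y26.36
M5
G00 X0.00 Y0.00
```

<svg xmlns="http://www.w3.org/2000/svg" width="176.28mm" height="96.92mm" viewBox="0 0 176.28 96.92">
  <polygon points="165.65,70.56 160.75,76.94 152.70,77.09 147.56,70.89 149.21,63.01 156.40,59.38 163.72,62.74" fill="none" stroke="#ff00ff"/>
</svg>

y_svg = 96.92 − y_m. Every run uses S210, so all elements get stroke `#ff00ff` (engrave).

[1] closed run; points: 165.65,70.56 160.75,76.94 152.70,77.09 147.56,70.89 149.21,63.01 156.40,59.38 163.72,62.74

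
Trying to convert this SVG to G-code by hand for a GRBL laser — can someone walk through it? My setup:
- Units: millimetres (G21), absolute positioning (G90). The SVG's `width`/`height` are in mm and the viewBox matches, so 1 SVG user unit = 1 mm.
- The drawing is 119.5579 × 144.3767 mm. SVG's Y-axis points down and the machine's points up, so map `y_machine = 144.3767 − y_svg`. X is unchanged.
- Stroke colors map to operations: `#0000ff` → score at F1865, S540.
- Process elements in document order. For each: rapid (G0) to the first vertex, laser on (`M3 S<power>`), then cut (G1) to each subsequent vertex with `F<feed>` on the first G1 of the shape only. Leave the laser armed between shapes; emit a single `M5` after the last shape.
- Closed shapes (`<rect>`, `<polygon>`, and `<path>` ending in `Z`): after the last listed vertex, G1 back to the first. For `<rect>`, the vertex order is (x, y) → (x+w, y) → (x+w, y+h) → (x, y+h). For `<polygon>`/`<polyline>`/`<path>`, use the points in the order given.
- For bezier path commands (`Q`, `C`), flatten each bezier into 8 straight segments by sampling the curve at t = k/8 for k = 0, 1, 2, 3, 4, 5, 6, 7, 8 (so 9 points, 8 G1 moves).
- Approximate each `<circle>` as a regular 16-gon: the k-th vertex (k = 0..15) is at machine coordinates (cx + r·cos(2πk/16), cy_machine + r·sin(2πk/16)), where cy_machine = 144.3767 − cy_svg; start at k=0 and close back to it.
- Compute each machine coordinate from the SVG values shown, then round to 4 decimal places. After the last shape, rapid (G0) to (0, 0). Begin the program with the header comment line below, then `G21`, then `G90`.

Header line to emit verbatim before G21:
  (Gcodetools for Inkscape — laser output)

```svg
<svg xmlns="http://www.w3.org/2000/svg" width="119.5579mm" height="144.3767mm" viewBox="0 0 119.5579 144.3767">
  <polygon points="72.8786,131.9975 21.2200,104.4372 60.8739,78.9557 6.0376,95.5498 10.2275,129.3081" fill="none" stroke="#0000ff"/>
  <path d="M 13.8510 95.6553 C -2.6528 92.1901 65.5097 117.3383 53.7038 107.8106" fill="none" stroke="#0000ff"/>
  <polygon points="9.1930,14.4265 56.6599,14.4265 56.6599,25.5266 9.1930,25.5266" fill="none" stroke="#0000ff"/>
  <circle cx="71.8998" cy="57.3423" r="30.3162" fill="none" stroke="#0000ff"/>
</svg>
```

(Gcodetools for Inkscape — laser output)
G21
G90
G0 X72.8786 Y12.3792
M3 S540
G1 X21.2200 Y39.9395 F1865
G1 X60.8739 Y65.4210
G1 X6.0376 Y48.8269
G1 X10.2275 Y15.0686
G1 X72.8786 Y12.3792
G0 X13.8510 Y48.7214
M3 S540
G1 X11.3093 Y48.8032 F1865
G1 X14.7757 Y46.9442
G1 X22.3209 Y43.8860
G1 X32.0157 Y40.3703
G1 X41.9307 Y37.1388
G1 X50.1366 Y34.9332
G1 X54.7040 Y34.4950
G1 X53.7038 Y36.5661
G0 X9.1930 Y129.9502
M3 S540
G1 X56.6599 Y129.9502 F1865
G1 X56.6599 Y118.8501
G1 X9.1930 Y118.8501
G1 X9.1930 Y129.9502
G0 X102.2160 Y87.0344
M3 S540
G1 X99.9083 Y98.6359 F1865
G1 X93.3366 Y108.4712
G1 X83.5013 Y115.0429
G1 X71.8998 Y117.3506
G1 X60.2983 Y115.0429
G1 X50.4630 Y108.4712
G1 X43.8913 Y98.6359
G1 X41.5836 Y87.0344
G1 X43.8913 Y75.4329
G1 X50.4630 Y65.5976
G1 X60.2983 Y59.0259
G1 X71.8998 Y56.7182
G1 X83.5013 Y59.0259
G1 X93.3366 Y65.5976
G1 X99.9083 Y75.4329
G1 X102.2160 Y87.0344
M5
G0 X0.0000 Y0.0000

Since the viewBox matches the mm dimensions, user units are millimetres directly. The only transform is the Y-flip y_m = 144.3767 − y_svg.

Shape 1 is a closed polygon drawn with `<polygon>`. Its stroke #0000ff means score at S540, F1865. After flipping Y the toolpath is (72.8786,12.3792) → (21.2200,39.9395) → (60.8739,65.4210) → (6.0376,48.8269) → (10.2275,15.0686) → (72.8786,12.3792), returning to the start.

Shape 2 is a cubic bezier drawn with `<path>`. Its stroke #0000ff means score at S540, F1865. After flipping Y the toolpath is (13.8510,48.7214) → (11.3093,48.8032) → (14.7757,46.9442) → (22.3209,43.8860) → (32.0157,40.3703) → (41.9307,37.1388) → (50.1366,34.9332) → (54.7040,34.4950) → (53.7038,36.5661).

Shape 3 is a rectangle drawn with `<polygon>`. Its stroke #0000ff means score at S540, F1865. After flipping Y the toolpath is (9.1930,129.9502) → (56.6599,129.9502) → (56.6599,118.8501) → (9.1930,118.8501) → (9.1930,129.9502), returning to the start.

Shape 4 is a circle drawn with `<circle>`. Its stroke #0000ff means score at S540, F1865. After flipping Y the toolpath is (102.2160,87.0344) → (99.9083,98.6359) → (93.3366,108.4712) → (83.5013,115.0429) → (71.8998,117.3506) → (60.2983,115.0429) → (50.4630,108.4712) → (43.8913,98.6359) → (41.5836,87.0344) → (43.8913,75.4329) → (50.4630,65.5976) → (60.2983,59.0259) → (71.8998,56.7182) → (83.5013,59.0259) → (93.3366,65.5976) → (99.9083,75.4329) → (102.2160,87.0344), returning to the start.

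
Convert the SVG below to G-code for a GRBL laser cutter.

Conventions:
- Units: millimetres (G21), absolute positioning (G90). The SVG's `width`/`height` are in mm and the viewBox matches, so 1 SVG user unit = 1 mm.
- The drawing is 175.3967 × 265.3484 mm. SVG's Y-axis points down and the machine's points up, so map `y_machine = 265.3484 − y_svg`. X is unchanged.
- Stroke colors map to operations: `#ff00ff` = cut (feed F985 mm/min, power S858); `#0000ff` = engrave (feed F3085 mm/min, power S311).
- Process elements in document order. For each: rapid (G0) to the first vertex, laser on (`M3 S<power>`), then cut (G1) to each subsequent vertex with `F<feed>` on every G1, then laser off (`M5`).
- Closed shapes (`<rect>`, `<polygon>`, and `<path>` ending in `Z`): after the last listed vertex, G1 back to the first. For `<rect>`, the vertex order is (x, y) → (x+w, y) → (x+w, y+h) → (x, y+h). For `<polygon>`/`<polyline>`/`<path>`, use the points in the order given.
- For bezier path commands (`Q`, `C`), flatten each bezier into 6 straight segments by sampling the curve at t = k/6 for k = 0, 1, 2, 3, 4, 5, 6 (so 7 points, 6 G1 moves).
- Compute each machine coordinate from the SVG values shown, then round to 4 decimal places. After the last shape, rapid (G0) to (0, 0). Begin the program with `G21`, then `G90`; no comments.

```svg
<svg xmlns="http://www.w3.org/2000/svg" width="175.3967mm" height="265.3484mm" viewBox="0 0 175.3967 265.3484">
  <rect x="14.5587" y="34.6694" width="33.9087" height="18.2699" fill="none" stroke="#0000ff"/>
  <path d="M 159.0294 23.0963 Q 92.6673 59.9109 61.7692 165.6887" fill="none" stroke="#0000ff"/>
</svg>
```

G21
G90
G0 X14.5587 Y230.6790
M3 S311
G1 X48.4674 Y230.6790 F3085
G1 X48.4674 Y212.4091 F3085
G1 X14.5587 Y212.4091 F3085
G1 X14.5587 Y230.6790 F3085
M5
G0 X159.0294 Y242.2521
M3 S311
G1 X137.8938 Y228.0649 F3085
G1 X118.7284 Y210.0465 F3085
G1 X101.5333 Y188.1967 F3085
G1 X86.3084 Y162.5157 F3085
G1 X73.0537 Y133.0033 F3085
G1 X61.7692 Y99.6597 F3085
M5
G0 X0.0000 Y0.0000

Since the viewBox matches the mm dimensions, user units are millimetres directly. The only transform is the Y-flip y_m = 265.3484 − y_svg.

Shape 1 is a rectangle drawn with `<rect>`. Its stroke #0000ff means engrave at S311, F3085. After flipping Y the toolpath is (14.5587,230.6790) → (48.4674,230.6790) → (48.4674,212.4091) → (14.5587,212.4091) → (14.5587,230.6790), returning to the start.

Shape 2 is a quadratic bezier drawn with `<path>`. Its stroke #0000ff means engrave at S311, F3085. After flipping Y the toolpath is (159.0294,242.2521) → (137.8938,228.0649) → (118.7284,210.0465) → (101.5333,188.1967) → (86.3084,162.5157) → (73.0537,133.0033) → (61.7692,99.6597).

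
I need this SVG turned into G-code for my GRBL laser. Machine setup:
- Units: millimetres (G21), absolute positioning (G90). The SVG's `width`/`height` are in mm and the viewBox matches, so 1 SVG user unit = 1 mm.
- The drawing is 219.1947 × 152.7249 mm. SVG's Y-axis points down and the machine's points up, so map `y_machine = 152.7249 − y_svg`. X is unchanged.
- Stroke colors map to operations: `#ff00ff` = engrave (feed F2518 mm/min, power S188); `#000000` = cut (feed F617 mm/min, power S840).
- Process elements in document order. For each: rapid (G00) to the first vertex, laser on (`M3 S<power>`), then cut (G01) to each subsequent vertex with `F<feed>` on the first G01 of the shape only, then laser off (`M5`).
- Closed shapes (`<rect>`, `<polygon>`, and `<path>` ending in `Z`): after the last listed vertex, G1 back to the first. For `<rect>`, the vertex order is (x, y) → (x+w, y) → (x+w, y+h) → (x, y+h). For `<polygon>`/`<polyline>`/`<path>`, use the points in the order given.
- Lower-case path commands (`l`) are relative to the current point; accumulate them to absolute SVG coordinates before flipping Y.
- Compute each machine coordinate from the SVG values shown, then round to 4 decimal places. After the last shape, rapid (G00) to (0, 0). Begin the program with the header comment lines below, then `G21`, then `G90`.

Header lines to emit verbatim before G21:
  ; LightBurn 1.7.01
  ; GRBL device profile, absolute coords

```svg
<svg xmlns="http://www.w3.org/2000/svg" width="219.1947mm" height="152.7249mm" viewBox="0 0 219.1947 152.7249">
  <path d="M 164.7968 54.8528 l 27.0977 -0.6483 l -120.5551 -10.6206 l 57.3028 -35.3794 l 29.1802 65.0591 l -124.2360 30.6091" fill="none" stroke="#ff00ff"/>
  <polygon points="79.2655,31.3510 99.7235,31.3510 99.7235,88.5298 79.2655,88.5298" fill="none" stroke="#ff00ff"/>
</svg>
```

; LightBurn 1.7.01
; GRBL device profile, absolute coords
G21
G90
G00 X164.7968 Y97.8721
M3 S188
G01 X191.8945 Y98.5204 F2518
G01 X71.3394 Y109.1410
G01 X128.6422 Y144.5204
G01 X157.8224 Y79.4613
G01 X33.5864 Y48.8522
M5
G00 X79.2655 Y121.3739
M3 S188
G01 X99.7235 Y121.3739 F2518
G01 X99.7235 Y64.1951
G01 X79.2655 Y64.1951
G01 X79.2655 Y121.3739
M5
G00 X0.0000 Y0.0000

Since the viewBox matches the mm dimensions, user units are millimetres directly. The only transform is the Y-flip y_m = 152.7249 − y_svg.

Shape 1 is a open polyline drawn with `<path>`. Its stroke #ff00ff means engrave at S188, F2518. After flipping Y the toolpath is (164.7968,97.8721) → (191.8945,98.5204) → (71.3394,109.1410) → (128.6422,144.5204) → (157.8224,79.4613) → (33.5864,48.8522).

Shape 2 is a rectangle drawn with `<polygon>`. Its stroke #ff00ff means engrave at S188, F2518. After flipping Y the toolpath is (79.2655,121.3739) → (99.7235,121.3739) → (99.7235,64.1951) → (79.2655,64.1951) → (79.2655,121.3739), returning to the start.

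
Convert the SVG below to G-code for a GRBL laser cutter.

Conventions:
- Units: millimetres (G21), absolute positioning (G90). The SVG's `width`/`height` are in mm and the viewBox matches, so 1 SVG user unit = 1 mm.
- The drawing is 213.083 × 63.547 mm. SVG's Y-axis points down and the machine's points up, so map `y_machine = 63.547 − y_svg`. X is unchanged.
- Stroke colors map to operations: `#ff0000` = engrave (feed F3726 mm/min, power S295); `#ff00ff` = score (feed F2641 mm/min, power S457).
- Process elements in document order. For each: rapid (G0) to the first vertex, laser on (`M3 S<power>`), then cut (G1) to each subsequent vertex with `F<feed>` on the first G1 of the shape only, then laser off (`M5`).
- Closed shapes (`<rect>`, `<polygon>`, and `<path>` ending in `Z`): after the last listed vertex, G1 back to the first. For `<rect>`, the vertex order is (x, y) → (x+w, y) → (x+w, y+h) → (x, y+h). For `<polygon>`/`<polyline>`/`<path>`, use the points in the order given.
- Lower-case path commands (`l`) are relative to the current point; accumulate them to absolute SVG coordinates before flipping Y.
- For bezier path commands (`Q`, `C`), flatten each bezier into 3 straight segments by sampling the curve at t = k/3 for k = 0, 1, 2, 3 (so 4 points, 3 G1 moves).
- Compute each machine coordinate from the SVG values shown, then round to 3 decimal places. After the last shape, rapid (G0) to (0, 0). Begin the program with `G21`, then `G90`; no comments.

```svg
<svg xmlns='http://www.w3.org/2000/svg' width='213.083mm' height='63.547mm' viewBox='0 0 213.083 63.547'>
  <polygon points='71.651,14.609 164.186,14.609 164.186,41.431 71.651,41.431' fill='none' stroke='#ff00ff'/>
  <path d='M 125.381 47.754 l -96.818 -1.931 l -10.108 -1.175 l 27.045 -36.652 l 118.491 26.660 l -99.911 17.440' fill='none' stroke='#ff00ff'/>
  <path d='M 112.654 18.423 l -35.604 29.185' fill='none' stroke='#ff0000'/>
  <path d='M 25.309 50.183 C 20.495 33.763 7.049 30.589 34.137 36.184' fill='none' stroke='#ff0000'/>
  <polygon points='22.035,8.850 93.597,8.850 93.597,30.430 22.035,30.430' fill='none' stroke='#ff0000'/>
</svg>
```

Since the viewBox matches the mm dimensions, user units are millimetres directly. The only transform is the Y-flip y_m = 63.547 − y_svg.

Shape 1 is a rectangle drawn with `<polygon>`. Its stroke #ff00ff means score at S457, F2641. After flipping Y the toolpath is (71.651,48.938) → (164.186,48.938) → (164.186,22.116) → (71.651,22.116) → (71.651,48.938), returning to the start.

Shape 2 is a open polyline drawn with `<path>`. Its stroke #ff00ff means score at S457, F2641. After flipping Y the toolpath is (125.381,15.793) → (28.563,17.724) → (18.455,18.899) → (45.500,55.551) → (163.991,28.891) → (64.080,11.451).

Shape 3 is a line segment drawn with `<path>`. Its stroke #ff0000 means engrave at S295, F3726. After flipping Y the toolpath is (112.654,45.124) → (77.050,15.939).

Shape 4 is a cubic bezier drawn with `<path>`. Its stroke #ff0000 means engrave at S295, F3726. After flipping Y the toolpath is (25.309,13.364) → (19.439,25.534) → (18.739,29.869) → (34.137,27.363).

Shape 5 is a rectangle drawn with `<polygon>`. Its stroke #ff0000 means engrave at S295, F3726. After flipping Y the toolpath is (22.035,54.697) → (93.597,54.697) → (93.597,33.117) → (22.035,33.117) → (22.035,54.697), returning to the start.

G21
G90
G0 X71.651 Y48.938
M3 S457
G1 X164.186 Y48.938 F2641
G1 X164.186 Y22.116
G1 X71.651 Y22.116
G1 X71.651 Y48.938
M5
G0 X125.381 Y15.793
M3 S457
G1 X28.563 Y17.724 F2641
G1 X18.455 Y18.899
G1 X45.500 Y55.551
G1 X163.991 Y28.891
G1 X64.080 Y11.451
M5
G0 X112.654 Y45.124
M3 S295
G1 X77.050 Y15.939 F3726
M5
G0 X25.309 Y13.364
M3 S295
G1 X19.439 Y25.534 F3726
G1 X18.739 Y29.869
G1 X34.137 Y27.363
M5
G0 X22.035 Y54.697
M3 S295
G1 X93.597 Y54.697 F3726
G1 X93.597 Y33.117
G1 X22.035 Y33.117
G1 X22.035 Y54.697
M5
G0 X0.000 Y0.000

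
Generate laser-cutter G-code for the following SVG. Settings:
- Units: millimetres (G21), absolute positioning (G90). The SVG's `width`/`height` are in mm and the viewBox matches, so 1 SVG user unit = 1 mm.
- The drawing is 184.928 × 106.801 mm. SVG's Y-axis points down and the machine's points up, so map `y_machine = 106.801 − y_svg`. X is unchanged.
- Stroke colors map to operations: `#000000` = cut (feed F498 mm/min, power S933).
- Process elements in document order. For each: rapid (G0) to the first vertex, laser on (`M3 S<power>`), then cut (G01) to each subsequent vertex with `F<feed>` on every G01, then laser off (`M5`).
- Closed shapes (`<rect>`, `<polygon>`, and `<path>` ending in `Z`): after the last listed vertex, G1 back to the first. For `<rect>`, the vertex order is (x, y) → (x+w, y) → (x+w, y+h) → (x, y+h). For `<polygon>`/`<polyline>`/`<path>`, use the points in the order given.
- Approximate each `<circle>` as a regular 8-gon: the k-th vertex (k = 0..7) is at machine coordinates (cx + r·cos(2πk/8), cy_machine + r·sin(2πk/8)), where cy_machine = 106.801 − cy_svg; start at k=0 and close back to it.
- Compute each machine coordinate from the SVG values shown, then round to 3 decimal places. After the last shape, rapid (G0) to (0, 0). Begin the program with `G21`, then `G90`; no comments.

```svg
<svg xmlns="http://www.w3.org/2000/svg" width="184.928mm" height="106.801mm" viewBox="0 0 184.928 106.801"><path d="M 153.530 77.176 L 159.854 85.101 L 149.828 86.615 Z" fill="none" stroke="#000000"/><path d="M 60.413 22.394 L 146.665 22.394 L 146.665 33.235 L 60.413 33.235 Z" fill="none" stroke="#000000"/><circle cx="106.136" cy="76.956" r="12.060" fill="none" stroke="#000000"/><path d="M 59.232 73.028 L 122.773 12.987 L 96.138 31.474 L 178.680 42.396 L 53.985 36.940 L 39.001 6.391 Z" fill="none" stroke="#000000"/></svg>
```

G21
G90
G0 X153.530 Y29.625
M3 S933
G01 X159.854 Y21.700 F498
G01 X149.828 Y20.186 F498
G01 X153.530 Y29.625 F498
M5
G0 X60.413 Y84.407
M3 S933
G01 X146.665 Y84.407 F498
G01 X146.665 Y73.566 F498
G01 X60.413 Y73.566 F498
G01 X60.413 Y84.407 F498
M5
G0 X118.196 Y29.845
M3 S933
G01 X114.664 Y38.373 F498
G01 X106.136 Y41.905 F498
G01 X97.608 Y38.373 F498
G01 X94.076 Y29.845 F498
G01 X97.608 Y21.317 F498
G01 X106.136 Y17.785 F498
G01 X114.664 Y21.317 F498
G01 X118.196 Y29.845 F498
M5
G0 X59.232 Y33.773
M3 S933
G01 X122.773 Y93.814 F498
G01 X96.138 Y75.327 F498
G01 X178.680 Y64.405 F498
G01 X53.985 Y69.861 F498
G01 X39.001 Y100.410 F498
G01 X59.232 Y33.773 F498
M5
G0 X0.000 Y0.000

1 u = 1 mm; y_m = 106.801 − y.

[1] `<path>` regular polygon, #000000→cut S933 F498: (153.530,29.625) → (159.854,21.700) → (149.828,20.186) → (153.530,29.625) (closed)

[2] `<path>` rectangle, #000000→cut S933 F498: (60.413,84.407) → (146.665,84.407) → (146.665,73.566) → (60.413,73.566) → (60.413,84.407) (closed)

[3] `<circle>` circle, #000000→cut S933 F498: (118.196,29.845) → (114.664,38.373) → (106.136,41.905) → (97.608,38.373) → (94.076,29.845) → (97.608,21.317) → (106.136,17.785) → (114.664,21.317) → (118.196,29.845) (closed)

[4] `<path>` closed polygon, #000000→cut S933 F498: (59.232,33.773) → (122.773,93.814) → (96.138,75.327) → (178.680,64.405) → (53.985,69.861) → (39.001,100.410) → (59.232,33.773) (closed)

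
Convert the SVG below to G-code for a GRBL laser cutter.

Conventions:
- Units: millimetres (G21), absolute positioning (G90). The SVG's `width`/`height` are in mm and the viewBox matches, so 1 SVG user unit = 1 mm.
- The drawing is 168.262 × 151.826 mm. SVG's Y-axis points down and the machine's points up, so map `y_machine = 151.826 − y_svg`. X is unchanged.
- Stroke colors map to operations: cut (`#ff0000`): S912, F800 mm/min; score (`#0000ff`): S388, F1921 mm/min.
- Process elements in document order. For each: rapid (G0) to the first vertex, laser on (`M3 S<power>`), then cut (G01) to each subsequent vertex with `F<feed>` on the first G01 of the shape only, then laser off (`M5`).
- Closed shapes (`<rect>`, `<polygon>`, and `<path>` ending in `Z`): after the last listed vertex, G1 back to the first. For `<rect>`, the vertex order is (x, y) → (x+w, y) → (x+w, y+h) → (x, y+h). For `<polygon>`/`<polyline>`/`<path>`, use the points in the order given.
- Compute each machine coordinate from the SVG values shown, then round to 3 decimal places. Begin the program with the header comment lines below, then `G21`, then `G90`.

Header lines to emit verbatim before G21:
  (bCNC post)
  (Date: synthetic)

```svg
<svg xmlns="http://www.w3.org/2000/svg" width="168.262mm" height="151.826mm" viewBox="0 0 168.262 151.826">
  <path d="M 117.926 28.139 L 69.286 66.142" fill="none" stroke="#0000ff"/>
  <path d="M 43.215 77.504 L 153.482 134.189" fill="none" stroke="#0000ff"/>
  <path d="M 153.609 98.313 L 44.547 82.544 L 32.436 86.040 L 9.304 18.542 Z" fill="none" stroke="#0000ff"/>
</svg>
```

1 u = 1 mm; y_m = 151.826 − y.

[1] `<path>` line segment, #0000ff→score S388 F1921: (117.926,123.687) → (69.286,85.684)

[2] `<path>` line segment, #0000ff→score S388 F1921: (43.215,74.322) → (153.482,17.637)

[3] `<path>` closed polygon, #0000ff→score S388 F1921: (153.609,53.513) → (44.547,69.282) → (32.436,65.786) → (9.304,133.284) → (153.609,53.513) (closed)

(bCNC post)
(Date: synthetic)
G21
G90
G0 X117.926 Y123.687
M3 S388
G01 X69.286 Y85.684 F1921
M5
G0 X43.215 Y74.322
M3 S388
G01 X153.482 Y17.637 F1921
M5
G0 X153.609 Y53.513
M3 S388
G01 X44.547 Y69.282 F1921
G01 X32.436 Y65.786
G01 X9.304 Y133.284
G01 X153.609 Y53.513
M5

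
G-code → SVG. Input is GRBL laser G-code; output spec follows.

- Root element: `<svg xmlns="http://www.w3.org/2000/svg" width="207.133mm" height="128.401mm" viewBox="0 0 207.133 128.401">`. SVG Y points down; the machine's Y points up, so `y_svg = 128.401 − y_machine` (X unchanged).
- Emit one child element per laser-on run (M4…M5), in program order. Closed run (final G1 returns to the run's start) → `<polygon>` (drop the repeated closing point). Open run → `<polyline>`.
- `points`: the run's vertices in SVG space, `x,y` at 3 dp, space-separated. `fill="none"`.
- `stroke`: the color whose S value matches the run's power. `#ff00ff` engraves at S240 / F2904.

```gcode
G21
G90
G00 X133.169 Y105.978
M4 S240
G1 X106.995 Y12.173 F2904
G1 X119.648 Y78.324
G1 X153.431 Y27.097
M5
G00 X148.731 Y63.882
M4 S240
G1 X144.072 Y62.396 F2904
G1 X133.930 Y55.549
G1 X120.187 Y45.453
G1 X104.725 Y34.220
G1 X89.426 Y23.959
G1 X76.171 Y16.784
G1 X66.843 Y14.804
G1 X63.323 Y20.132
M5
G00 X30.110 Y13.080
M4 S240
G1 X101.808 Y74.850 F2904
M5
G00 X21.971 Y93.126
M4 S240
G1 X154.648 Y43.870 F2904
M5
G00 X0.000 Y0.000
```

<svg xmlns="http://www.w3.org/2000/svg" width="207.133mm" height="128.401mm" viewBox="0 0 207.133 128.401">
  <polyline points="133.169,22.423 106.995,116.228 119.648,50.077 153.431,101.304" fill="none" stroke="#ff00ff"/>
  <polyline points="148.731,64.519 144.072,66.005 133.930,72.852 120.187,82.948 104.725,94.181 89.426,104.442 76.171,111.617 66.843,113.597 63.323,108.269" fill="none" stroke="#ff00ff"/>
  <polyline points="30.110,115.321 101.808,53.551" fill="none" stroke="#ff00ff"/>
  <polyline points="21.971,35.275 154.648,84.531" fill="none" stroke="#ff00ff"/>
</svg>

Each laser-on run becomes one SVG element. Flip Y back into SVG space with y_svg = 128.401 − y_machine. Every run uses S240, so all elements get stroke `#ff00ff` (engrave).

Run 1: The run is open, so emit a `<polyline>` with points (Y-flipped): 133.169,22.423 106.995,116.228 119.648,50.077 153.431,101.304.

Run 2: The run is open, so emit a `<polyline>` with points (Y-flipped): 148.731,64.519 144.072,66.005 133.930,72.852 120.187,82.948 104.725,94.181 89.426,104.442 76.171,111.617 66.843,113.597 63.323,108.269.

Run 3: The run is open, so emit a `<polyline>` with points (Y-flipped): 30.110,115.321 101.808,53.551.

Run 4: The run is open, so emit a `<polyline>` with points (Y-flipped): 21.971,35.275 154.648,84.531.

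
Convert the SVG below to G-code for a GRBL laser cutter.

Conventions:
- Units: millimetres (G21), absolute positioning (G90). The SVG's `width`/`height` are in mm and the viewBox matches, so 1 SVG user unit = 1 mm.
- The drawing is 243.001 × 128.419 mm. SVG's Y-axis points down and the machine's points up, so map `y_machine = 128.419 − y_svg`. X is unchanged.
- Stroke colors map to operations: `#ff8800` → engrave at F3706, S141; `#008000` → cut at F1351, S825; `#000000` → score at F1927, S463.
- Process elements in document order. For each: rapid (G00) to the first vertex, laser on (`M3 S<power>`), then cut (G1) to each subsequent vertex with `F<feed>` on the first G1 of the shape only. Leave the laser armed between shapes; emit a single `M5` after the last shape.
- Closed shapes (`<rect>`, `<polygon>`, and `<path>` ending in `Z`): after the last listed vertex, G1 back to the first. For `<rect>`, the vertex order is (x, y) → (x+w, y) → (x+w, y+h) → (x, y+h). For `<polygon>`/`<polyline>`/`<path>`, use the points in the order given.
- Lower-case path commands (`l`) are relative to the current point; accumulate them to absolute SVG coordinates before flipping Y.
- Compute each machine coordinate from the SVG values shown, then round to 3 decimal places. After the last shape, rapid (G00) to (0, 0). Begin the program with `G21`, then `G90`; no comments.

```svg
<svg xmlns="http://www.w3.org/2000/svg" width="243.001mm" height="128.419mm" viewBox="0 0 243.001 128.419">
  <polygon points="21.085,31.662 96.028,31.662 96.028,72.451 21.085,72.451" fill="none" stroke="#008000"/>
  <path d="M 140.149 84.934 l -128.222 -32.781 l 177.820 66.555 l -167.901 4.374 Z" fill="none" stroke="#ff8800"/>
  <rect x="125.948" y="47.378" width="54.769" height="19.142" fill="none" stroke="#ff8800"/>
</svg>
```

G21
G90
G00 X21.085 Y96.757
M3 S825
G1 X96.028 Y96.757 F1351
G1 X96.028 Y55.968
G1 X21.085 Y55.968
G1 X21.085 Y96.757
G00 X140.149 Y43.485
M3 S141
G1 X11.927 Y76.266 F3706
G1 X189.747 Y9.711
G1 X21.846 Y5.337
G1 X140.149 Y43.485
G00 X125.948 Y81.041
M3 S141
G1 X180.717 Y81.041 F3706
G1 X180.717 Y61.899
G1 X125.948 Y61.899
G1 X125.948 Y81.041
M5
G00 X0.000 Y0.000

viewBox `0 0 243.001 128.419` with mm width/height → 1 unit = 1 mm. Flip: y_m = 128.419 − y_svg.

**Shape 1** — `<polygon>` rectangle, stroke `#008000` → cut (S825, F1351). Machine vertices: (21.085,96.757) → (96.028,96.757) → (96.028,55.968) → (21.085,55.968) → (21.085,96.757). Closed: final G1 returns to the first vertex.

**Shape 2** — `<path>` closed polygon, stroke `#ff8800` → engrave (S141, F3706). Machine vertices: (140.149,43.485) → (11.927,76.266) → (189.747,9.711) → (21.846,5.337) → (140.149,43.485). Closed: final G1 returns to the first vertex.

**Shape 3** — `<rect>` rectangle, stroke `#ff8800` → engrave (S141, F3706). Machine vertices: (125.948,81.041) → (180.717,81.041) → (180.717,61.899) → (125.948,61.899) → (125.948,81.041). Closed: final G1 returns to the first vertex.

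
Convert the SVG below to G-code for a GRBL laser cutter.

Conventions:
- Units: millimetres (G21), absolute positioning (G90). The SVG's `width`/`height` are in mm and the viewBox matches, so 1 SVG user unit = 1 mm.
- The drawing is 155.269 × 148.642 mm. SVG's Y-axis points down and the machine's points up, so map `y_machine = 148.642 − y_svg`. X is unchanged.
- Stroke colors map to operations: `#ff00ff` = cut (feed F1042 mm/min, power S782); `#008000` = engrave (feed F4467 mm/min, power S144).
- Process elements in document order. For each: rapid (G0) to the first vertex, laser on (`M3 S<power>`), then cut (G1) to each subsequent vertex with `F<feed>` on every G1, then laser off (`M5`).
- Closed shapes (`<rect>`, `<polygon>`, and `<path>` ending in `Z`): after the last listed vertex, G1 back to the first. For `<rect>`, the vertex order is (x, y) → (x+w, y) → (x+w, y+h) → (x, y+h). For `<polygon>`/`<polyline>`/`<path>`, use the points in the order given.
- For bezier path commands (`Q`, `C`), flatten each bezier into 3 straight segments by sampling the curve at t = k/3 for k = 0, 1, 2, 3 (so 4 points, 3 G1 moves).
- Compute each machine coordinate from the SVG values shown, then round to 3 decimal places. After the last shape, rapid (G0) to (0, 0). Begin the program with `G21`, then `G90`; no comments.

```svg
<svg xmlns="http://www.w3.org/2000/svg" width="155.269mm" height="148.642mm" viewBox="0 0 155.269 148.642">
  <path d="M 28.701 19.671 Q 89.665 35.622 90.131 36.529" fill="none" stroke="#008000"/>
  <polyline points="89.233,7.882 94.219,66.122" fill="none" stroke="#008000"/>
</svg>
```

G21
G90
G0 X28.701 Y128.971
M3 S144
G1 X62.622 Y120.009 F4467
G1 X83.098 Y114.389 F4467
G1 X90.131 Y112.113 F4467
M5
G0 X89.233 Y140.760
M3 S144
G1 X94.219 Y82.520 F4467
M5
G0 X0.000 Y0.000

viewBox `0 0 155.269 148.642` with mm width/height → 1 unit = 1 mm. Flip: y_m = 148.642 − y_svg.

**Shape 1** — `<path>` quadratic bezier, stroke `#008000` → engrave (S144, F4467). Control points (SVG): P0=(28.701,19.671), P1=(89.665,35.622), P2=(90.131,36.529); sampled at t=k/3. Machine vertices: (28.701,128.971) → (62.622,120.009) → (83.098,114.389) → (90.131,112.113). Open path.

**Shape 2** — `<polyline>` line segment, stroke `#008000` → engrave (S144, F4467). Machine vertices: (89.233,140.760) → (94.219,82.520). Open path.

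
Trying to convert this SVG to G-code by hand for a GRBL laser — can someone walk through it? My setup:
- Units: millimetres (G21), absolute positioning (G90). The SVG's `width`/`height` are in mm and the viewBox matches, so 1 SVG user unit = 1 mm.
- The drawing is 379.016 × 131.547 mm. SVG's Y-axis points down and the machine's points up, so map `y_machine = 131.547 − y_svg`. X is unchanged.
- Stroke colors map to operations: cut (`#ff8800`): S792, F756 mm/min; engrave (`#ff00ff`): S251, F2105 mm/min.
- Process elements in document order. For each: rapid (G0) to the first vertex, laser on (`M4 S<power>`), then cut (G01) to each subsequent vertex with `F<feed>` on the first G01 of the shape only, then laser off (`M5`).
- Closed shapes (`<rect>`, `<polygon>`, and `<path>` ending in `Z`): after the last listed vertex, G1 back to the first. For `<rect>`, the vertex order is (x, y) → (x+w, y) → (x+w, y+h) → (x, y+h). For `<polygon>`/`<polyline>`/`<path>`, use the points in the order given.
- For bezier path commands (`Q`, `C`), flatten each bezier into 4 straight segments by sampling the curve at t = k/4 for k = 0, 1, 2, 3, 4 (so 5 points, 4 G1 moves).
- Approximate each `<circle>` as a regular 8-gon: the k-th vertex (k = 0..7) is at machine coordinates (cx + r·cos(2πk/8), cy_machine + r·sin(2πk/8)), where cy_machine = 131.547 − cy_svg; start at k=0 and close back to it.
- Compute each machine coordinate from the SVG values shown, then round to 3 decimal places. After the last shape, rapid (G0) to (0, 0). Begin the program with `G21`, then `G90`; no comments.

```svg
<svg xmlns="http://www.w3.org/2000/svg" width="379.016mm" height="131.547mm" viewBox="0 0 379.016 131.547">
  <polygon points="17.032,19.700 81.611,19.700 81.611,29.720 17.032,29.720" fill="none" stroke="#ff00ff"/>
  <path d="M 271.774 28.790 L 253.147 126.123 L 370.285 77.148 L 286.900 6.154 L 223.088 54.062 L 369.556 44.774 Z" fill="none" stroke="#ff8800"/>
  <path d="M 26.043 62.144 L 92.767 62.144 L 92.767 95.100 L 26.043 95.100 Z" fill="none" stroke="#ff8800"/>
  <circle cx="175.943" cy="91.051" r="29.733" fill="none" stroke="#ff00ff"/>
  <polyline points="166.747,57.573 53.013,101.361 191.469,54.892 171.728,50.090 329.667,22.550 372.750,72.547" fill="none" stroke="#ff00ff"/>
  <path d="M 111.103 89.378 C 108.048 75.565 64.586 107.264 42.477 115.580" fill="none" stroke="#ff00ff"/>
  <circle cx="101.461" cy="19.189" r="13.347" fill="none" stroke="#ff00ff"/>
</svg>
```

viewBox `0 0 379.016 131.547` with mm width/height → 1 unit = 1 mm. Flip: y_m = 131.547 − y_svg.

**Shape 1** — `<polygon>` rectangle, stroke `#ff00ff` → engrave (S251, F2105). Machine vertices: (17.032,111.847) → (81.611,111.847) → (81.611,101.827) → (17.032,101.827) → (17.032,111.847). Closed: final G1 returns to the first vertex.

**Shape 2** — `<path>` closed polygon, stroke `#ff8800` → cut (S792, F756). Machine vertices: (271.774,102.757) → (253.147,5.424) → (370.285,54.399) → (286.900,125.393) → (223.088,77.485) → (369.556,86.773) → (271.774,102.757). Closed: final G1 returns to the first vertex.

**Shape 3** — `<path>` rectangle, stroke `#ff8800` → cut (S792, F756). Machine vertices: (26.043,69.403) → (92.767,69.403) → (92.767,36.447) → (26.043,36.447) → (26.043,69.403). Closed: final G1 returns to the first vertex.

**Shape 4** — `<circle>` circle, stroke `#ff00ff` → engrave (S251, F2105). Machine vertices: (205.676,40.496) → (196.967,61.520) → (175.943,70.229) → (154.919,61.520) → (146.210,40.496) → (154.919,19.472) → (175.943,10.763) → (196.967,19.472) → (205.676,40.496). Closed: final G1 returns to the first vertex.

**Shape 5** — `<polyline>` open polyline, stroke `#ff00ff` → engrave (S251, F2105). Machine vertices: (166.747,73.974) → (53.013,30.186) → (191.469,76.655) → (171.728,81.457) → (329.667,108.997) → (372.750,59.000). Open path.

**Shape 6** — `<path>` cubic bezier, stroke `#ff00ff` → engrave (S251, F2105). Control points (SVG): P0=(111.103,89.378), P1=(108.048,75.565), P2=(64.586,107.264), P3=(42.477,115.580); sampled at t=k/4. Machine vertices: (111.103,42.169) → (102.200,45.072) → (83.935,37.366) → (62.097,25.512) → (42.477,15.967). Open path.

**Shape 7** — `<circle>` circle, stroke `#ff00ff` → engrave (S251, F2105). Machine vertices: (114.808,112.358) → (110.899,121.796) → (101.461,125.705) → (92.023,121.796) → (88.114,112.358) → (92.023,102.920) → (101.461,99.011) → (110.899,102.920) → (114.808,112.358). Closed: final G1 returns to the first vertex.

G21
G90
G0 X17.032 Y111.847
M4 S251
G01 X81.611 Y111.847 F2105
G01 X81.611 Y101.827
G01 X17.032 Y101.827
G01 X17.032 Y111.847
M5
G0 X271.774 Y102.757
M4 S792
G01 X253.147 Y5.424 F756
G01 X370.285 Y54.399
G01 X286.900 Y125.393
G01 X223.088 Y77.485
G01 X369.556 Y86.773
G01 X271.774 Y102.757
M5
G0 X26.043 Y69.403
M4 S792
G01 X92.767 Y69.403 F756
G01 X92.767 Y36.447
G01 X26.043 Y36.447
G01 X26.043 Y69.403
M5
G0 X205.676 Y40.496
M4 S251
G01 X196.967 Y61.520 F2105
G01 X175.943 Y70.229
G01 X154.919 Y61.520
G01 X146.210 Y40.496
G01 X154.919 Y19.472
G01 X175.943 Y10.763
G01 X196.967 Y19.472
G01 X205.676 Y40.496
M5
G0 X166.747 Y73.974
M4 S251
G01 X53.013 Y30.186 F2105
G01 X191.469 Y76.655
G01 X171.728 Y81.457
G01 X329.667 Y108.997
G01 X372.750 Y59.000
M5
G0 X111.103 Y42.169
M4 S251
G01 X102.200 Y45.072 F2105
G01 X83.935 Y37.366
G01 X62.097 Y25.512
G01 X42.477 Y15.967
M5
G0 X114.808 Y112.358
M4 S251
G01 X110.899 Y121.796 F2105
G01 X101.461 Y125.705
G01 X92.023 Y121.796
G01 X88.114 Y112.358
G01 X92.023 Y102.920
G01 X101.461 Y99.011
G01 X110.899 Y102.920
G01 X114.808 Y112.358
M5
G0 X0.000 Y0.000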